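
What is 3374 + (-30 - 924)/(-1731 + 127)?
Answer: 2706425/802 ≈ 3374.6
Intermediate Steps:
3374 + (-30 - 924)/(-1731 + 127) = 3374 - 954/(-1604) = 3374 - 954*(-1/1604) = 3374 + 477/802 = 2706425/802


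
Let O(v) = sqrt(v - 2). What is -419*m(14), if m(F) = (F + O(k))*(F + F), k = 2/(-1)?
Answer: -164248 - 23464*I ≈ -1.6425e+5 - 23464.0*I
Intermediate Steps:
k = -2 (k = 2*(-1) = -2)
O(v) = sqrt(-2 + v)
m(F) = 2*F*(F + 2*I) (m(F) = (F + sqrt(-2 - 2))*(F + F) = (F + sqrt(-4))*(2*F) = (F + 2*I)*(2*F) = 2*F*(F + 2*I))
-419*m(14) = -838*14*(14 + 2*I) = -419*(392 + 56*I) = -164248 - 23464*I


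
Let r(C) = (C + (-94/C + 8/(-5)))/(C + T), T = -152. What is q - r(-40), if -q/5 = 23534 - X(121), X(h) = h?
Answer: -89906077/768 ≈ -1.1707e+5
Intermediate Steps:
r(C) = (-8/5 + C - 94/C)/(-152 + C) (r(C) = (C + (-94/C + 8/(-5)))/(C - 152) = (C + (-94/C + 8*(-⅕)))/(-152 + C) = (C + (-94/C - 8/5))/(-152 + C) = (C + (-8/5 - 94/C))/(-152 + C) = (-8/5 + C - 94/C)/(-152 + C))
q = -117065 (q = -5*(23534 - 1*121) = -5*(23534 - 121) = -5*23413 = -117065)
q - r(-40) = -117065 - (-94 + (-40)² - 8/5*(-40))/((-40)*(-152 - 40)) = -117065 - (-1)*(-94 + 1600 + 64)/(40*(-192)) = -117065 - (-1)*(-1)*1570/(40*192) = -117065 - 1*157/768 = -117065 - 157/768 = -89906077/768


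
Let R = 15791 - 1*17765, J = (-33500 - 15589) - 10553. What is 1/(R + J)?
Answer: -1/61616 ≈ -1.6230e-5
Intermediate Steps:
J = -59642 (J = -49089 - 10553 = -59642)
R = -1974 (R = 15791 - 17765 = -1974)
1/(R + J) = 1/(-1974 - 59642) = 1/(-61616) = -1/61616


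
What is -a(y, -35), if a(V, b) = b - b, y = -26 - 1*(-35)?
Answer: 0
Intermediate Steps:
y = 9 (y = -26 + 35 = 9)
a(V, b) = 0
-a(y, -35) = -1*0 = 0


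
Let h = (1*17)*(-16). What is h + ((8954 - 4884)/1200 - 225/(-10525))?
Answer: -13569013/50520 ≈ -268.59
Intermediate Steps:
h = -272 (h = 17*(-16) = -272)
h + ((8954 - 4884)/1200 - 225/(-10525)) = -272 + ((8954 - 4884)/1200 - 225/(-10525)) = -272 + (4070*(1/1200) - 225*(-1/10525)) = -272 + (407/120 + 9/421) = -272 + 172427/50520 = -13569013/50520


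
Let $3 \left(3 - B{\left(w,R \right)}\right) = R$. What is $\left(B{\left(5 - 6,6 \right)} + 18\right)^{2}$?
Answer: $361$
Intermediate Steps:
$B{\left(w,R \right)} = 3 - \frac{R}{3}$
$\left(B{\left(5 - 6,6 \right)} + 18\right)^{2} = \left(\left(3 - 2\right) + 18\right)^{2} = \left(1 + 18\right)^{2} = 19^{2} = 361$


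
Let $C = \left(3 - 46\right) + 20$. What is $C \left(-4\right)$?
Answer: $92$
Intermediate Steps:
$C = -23$ ($C = -43 + 20 = -23$)
$C \left(-4\right) = \left(-23\right) \left(-4\right) = 92$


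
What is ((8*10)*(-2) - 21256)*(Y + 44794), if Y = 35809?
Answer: -1726193848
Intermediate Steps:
((8*10)*(-2) - 21256)*(Y + 44794) = ((8*10)*(-2) - 21256)*(35809 + 44794) = (80*(-2) - 21256)*80603 = (-160 - 21256)*80603 = -21416*80603 = -1726193848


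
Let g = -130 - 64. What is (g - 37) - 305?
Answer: -536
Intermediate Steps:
g = -194
(g - 37) - 305 = (-194 - 37) - 305 = -231 - 305 = -536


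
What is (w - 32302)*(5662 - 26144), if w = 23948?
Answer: 171106628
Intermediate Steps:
(w - 32302)*(5662 - 26144) = (23948 - 32302)*(5662 - 26144) = -8354*(-20482) = 171106628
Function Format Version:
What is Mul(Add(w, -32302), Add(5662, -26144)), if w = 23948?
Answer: 171106628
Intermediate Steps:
Mul(Add(w, -32302), Add(5662, -26144)) = Mul(Add(23948, -32302), Add(5662, -26144)) = Mul(-8354, -20482) = 171106628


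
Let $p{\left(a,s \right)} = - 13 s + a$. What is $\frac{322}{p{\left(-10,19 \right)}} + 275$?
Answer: $\frac{70353}{257} \approx 273.75$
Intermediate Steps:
$p{\left(a,s \right)} = a - 13 s$
$\frac{322}{p{\left(-10,19 \right)}} + 275 = \frac{322}{-10 - 247} + 275 = \frac{322}{-257} + 275 = 322 \left(- \frac{1}{257}\right) + 275 = - \frac{322}{257} + 275 = \frac{70353}{257}$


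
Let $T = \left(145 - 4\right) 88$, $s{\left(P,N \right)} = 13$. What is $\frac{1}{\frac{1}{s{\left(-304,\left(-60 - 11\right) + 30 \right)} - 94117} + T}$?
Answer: $\frac{94104}{1167642431} \approx 8.0593 \cdot 10^{-5}$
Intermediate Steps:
$T = 12408$ ($T = 141 \cdot 88 = 12408$)
$\frac{1}{\frac{1}{s{\left(-304,\left(-60 - 11\right) + 30 \right)} - 94117} + T} = \frac{1}{\frac{1}{13 - 94117} + 12408} = \frac{1}{\frac{1}{-94104} + 12408} = \frac{1}{- \frac{1}{94104} + 12408} = \frac{1}{\frac{1167642431}{94104}} = \frac{94104}{1167642431}$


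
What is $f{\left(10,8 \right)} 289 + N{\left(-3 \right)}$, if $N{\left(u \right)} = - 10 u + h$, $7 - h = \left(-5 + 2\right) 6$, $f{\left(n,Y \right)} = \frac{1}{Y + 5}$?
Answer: $\frac{1004}{13} \approx 77.231$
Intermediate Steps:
$f{\left(n,Y \right)} = \frac{1}{5 + Y}$
$h = 25$ ($h = 7 - \left(-5 + 2\right) 6 = 7 - \left(-3\right) 6 = 7 - -18 = 7 + 18 = 25$)
$N{\left(u \right)} = 25 - 10 u$ ($N{\left(u \right)} = - 10 u + 25 = 25 - 10 u$)
$f{\left(10,8 \right)} 289 + N{\left(-3 \right)} = \frac{1}{5 + 8} \cdot 289 + \left(25 - -30\right) = \frac{1}{13} \cdot 289 + \left(25 + 30\right) = \frac{1}{13} \cdot 289 + 55 = \frac{289}{13} + 55 = \frac{1004}{13}$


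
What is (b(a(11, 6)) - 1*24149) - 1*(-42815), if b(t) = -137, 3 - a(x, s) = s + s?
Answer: 18529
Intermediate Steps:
a(x, s) = 3 - 2*s (a(x, s) = 3 - (s + s) = 3 - 2*s)
(b(a(11, 6)) - 1*24149) - 1*(-42815) = (-137 - 1*24149) - 1*(-42815) = (-137 - 24149) + 42815 = -24286 + 42815 = 18529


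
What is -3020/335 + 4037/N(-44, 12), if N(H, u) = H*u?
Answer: -53581/3216 ≈ -16.661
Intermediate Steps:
-3020/335 + 4037/N(-44, 12) = -3020/335 + 4037/((-44*12)) = -3020*1/335 + 4037/(-528) = -604/67 + 4037*(-1/528) = -604/67 - 367/48 = -53581/3216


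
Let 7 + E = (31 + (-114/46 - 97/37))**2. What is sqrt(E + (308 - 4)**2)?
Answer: sqrt(67408495890)/851 ≈ 305.09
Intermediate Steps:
E = 480736274/724201 (E = -7 + (31 + (-114/46 - 97/37))**2 = -7 + (31 + (-114*1/46 - 97*1/37))**2 = -7 + (31 + (-57/23 - 97/37))**2 = -7 + (31 - 4340/851)**2 = -7 + (22041/851)**2 = -7 + 485805681/724201 = 480736274/724201 ≈ 663.82)
sqrt(E + (308 - 4)**2) = sqrt(480736274/724201 + (308 - 4)**2) = sqrt(480736274/724201 + 304**2) = sqrt(480736274/724201 + 92416) = sqrt(67408495890/724201) = sqrt(67408495890)/851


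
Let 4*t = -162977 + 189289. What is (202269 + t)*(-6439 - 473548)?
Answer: -100243844989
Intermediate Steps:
t = 6578 (t = (-162977 + 189289)/4 = (1/4)*26312 = 6578)
(202269 + t)*(-6439 - 473548) = (202269 + 6578)*(-6439 - 473548) = 208847*(-479987) = -100243844989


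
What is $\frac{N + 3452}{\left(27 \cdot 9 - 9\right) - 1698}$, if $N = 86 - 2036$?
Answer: $- \frac{751}{732} \approx -1.026$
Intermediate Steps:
$N = -1950$ ($N = 86 - 2036 = -1950$)
$\frac{N + 3452}{\left(27 \cdot 9 - 9\right) - 1698} = \frac{-1950 + 3452}{\left(27 \cdot 9 - 9\right) - 1698} = \frac{1502}{\left(243 - 9\right) - 1698} = \frac{1502}{234 - 1698} = \frac{1502}{-1464} = 1502 \left(- \frac{1}{1464}\right) = - \frac{751}{732}$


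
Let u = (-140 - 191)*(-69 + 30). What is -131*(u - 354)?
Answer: -1644705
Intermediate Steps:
u = 12909 (u = -331*(-39) = 12909)
-131*(u - 354) = -131*(12909 - 354) = -131*12555 = -1644705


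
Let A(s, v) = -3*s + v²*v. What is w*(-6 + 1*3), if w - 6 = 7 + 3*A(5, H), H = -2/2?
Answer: 105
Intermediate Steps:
H = -1 (H = -2*½ = -1)
A(s, v) = v³ - 3*s (A(s, v) = -3*s + v³ = v³ - 3*s)
w = -35 (w = 6 + (7 + 3*((-1)³ - 3*5)) = 6 + (7 + 3*(-1 - 15)) = 6 + (7 + 3*(-16)) = 6 + (7 - 48) = 6 - 41 = -35)
w*(-6 + 1*3) = -35*(-6 + 1*3) = -35*(-6 + 3) = -35*(-3) = 105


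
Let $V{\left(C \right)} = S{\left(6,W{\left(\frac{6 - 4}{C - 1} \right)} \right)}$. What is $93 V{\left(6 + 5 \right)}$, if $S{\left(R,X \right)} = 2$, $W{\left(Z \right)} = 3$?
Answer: $186$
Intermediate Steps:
$V{\left(C \right)} = 2$
$93 V{\left(6 + 5 \right)} = 93 \cdot 2 = 186$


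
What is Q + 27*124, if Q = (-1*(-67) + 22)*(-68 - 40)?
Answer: -6264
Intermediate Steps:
Q = -9612 (Q = (67 + 22)*(-108) = 89*(-108) = -9612)
Q + 27*124 = -9612 + 27*124 = -9612 + 3348 = -6264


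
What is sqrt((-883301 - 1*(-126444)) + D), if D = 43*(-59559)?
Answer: I*sqrt(3317894) ≈ 1821.5*I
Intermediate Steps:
D = -2561037
sqrt((-883301 - 1*(-126444)) + D) = sqrt((-883301 - 1*(-126444)) - 2561037) = sqrt((-883301 + 126444) - 2561037) = sqrt(-756857 - 2561037) = sqrt(-3317894) = I*sqrt(3317894)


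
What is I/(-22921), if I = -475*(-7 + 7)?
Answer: 0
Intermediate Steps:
I = 0 (I = -475*0 = -95*0 = 0)
I/(-22921) = 0/(-22921) = 0*(-1/22921) = 0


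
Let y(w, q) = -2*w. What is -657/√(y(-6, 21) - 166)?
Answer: 657*I*√154/154 ≈ 52.943*I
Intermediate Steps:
-657/√(y(-6, 21) - 166) = -657/√(-2*(-6) - 166) = -657/√(12 - 166) = -657*(-I*√154/154) = -(-657)*I*√154/154 = 657*I*√154/154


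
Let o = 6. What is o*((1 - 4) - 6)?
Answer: -54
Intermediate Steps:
o*((1 - 4) - 6) = 6*((1 - 4) - 6) = 6*(-3 - 6) = 6*(-9) = -54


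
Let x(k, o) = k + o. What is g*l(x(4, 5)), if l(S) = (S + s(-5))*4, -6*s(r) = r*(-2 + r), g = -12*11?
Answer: -1672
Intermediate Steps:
g = -132
s(r) = -r*(-2 + r)/6
l(S) = -70/3 + 4*S (l(S) = (S + (⅙)*(-5)*(2 - 1*(-5)))*4 = (S + (⅙)*(-5)*(2 + 5))*4 = (S + (⅙)*(-5)*7)*4 = (S - 35/6)*4 = (-35/6 + S)*4 = -70/3 + 4*S)
g*l(x(4, 5)) = -132*(-70/3 + 4*(4 + 5)) = -132*(-70/3 + 4*9) = -132*(-70/3 + 36) = -132*38/3 = -1672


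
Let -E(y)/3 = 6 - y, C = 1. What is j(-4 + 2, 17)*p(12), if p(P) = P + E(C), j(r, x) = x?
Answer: -51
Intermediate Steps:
E(y) = -18 + 3*y (E(y) = -3*(6 - y) = -18 + 3*y)
p(P) = -15 + P (p(P) = P + (-18 + 3*1) = P + (-18 + 3) = P - 15 = -15 + P)
j(-4 + 2, 17)*p(12) = 17*(-15 + 12) = 17*(-3) = -51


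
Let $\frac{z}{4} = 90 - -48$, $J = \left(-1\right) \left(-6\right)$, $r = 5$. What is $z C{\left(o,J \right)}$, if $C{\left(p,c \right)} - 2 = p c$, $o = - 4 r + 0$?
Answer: $-65136$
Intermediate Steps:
$J = 6$
$z = 552$ ($z = 4 \left(90 - -48\right) = 4 \left(90 + 48\right) = 4 \cdot 138 = 552$)
$o = -20$ ($o = \left(-4\right) 5 + 0 = -20 + 0 = -20$)
$C{\left(p,c \right)} = 2 + c p$ ($C{\left(p,c \right)} = 2 + p c = 2 + c p$)
$z C{\left(o,J \right)} = 552 \left(2 + 6 \left(-20\right)\right) = 552 \left(2 - 120\right) = 552 \left(-118\right) = -65136$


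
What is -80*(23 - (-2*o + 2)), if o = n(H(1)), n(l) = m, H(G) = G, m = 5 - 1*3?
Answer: -2000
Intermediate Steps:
m = 2 (m = 5 - 3 = 2)
n(l) = 2
o = 2
-80*(23 - (-2*o + 2)) = -80*(23 - (-2*2 + 2)) = -80*(23 - (-4 + 2)) = -80*(23 - 1*(-2)) = -80*(23 + 2) = -80*25 = -2000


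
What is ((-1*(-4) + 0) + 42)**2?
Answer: 2116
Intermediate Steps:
((-1*(-4) + 0) + 42)**2 = ((4 + 0) + 42)**2 = (4 + 42)**2 = 46**2 = 2116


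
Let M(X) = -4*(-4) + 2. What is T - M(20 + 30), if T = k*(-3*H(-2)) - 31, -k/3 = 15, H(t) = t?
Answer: -319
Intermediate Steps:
k = -45 (k = -3*15 = -45)
M(X) = 18 (M(X) = 16 + 2 = 18)
T = -301 (T = -(-135)*(-2) - 31 = -45*6 - 31 = -270 - 31 = -301)
T - M(20 + 30) = -301 - 1*18 = -301 - 18 = -319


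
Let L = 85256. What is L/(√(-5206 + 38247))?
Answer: 85256*√33041/33041 ≈ 469.03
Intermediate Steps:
L/(√(-5206 + 38247)) = 85256/(√(-5206 + 38247)) = 85256/(√33041) = 85256*(√33041/33041) = 85256*√33041/33041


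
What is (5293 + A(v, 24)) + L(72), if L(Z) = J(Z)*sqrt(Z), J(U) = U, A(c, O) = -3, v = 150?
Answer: 5290 + 432*sqrt(2) ≈ 5900.9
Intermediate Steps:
L(Z) = Z**(3/2) (L(Z) = Z*sqrt(Z) = Z**(3/2))
(5293 + A(v, 24)) + L(72) = (5293 - 3) + 72**(3/2) = 5290 + 432*sqrt(2)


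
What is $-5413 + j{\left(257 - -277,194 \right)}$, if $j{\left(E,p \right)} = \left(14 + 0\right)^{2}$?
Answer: $-5217$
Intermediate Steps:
$j{\left(E,p \right)} = 196$ ($j{\left(E,p \right)} = 14^{2} = 196$)
$-5413 + j{\left(257 - -277,194 \right)} = -5413 + 196 = -5217$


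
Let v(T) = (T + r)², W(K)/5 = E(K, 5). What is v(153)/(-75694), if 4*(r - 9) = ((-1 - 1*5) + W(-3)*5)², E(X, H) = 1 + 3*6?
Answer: -48668330881/1211104 ≈ -40185.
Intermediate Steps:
E(X, H) = 19 (E(X, H) = 1 + 18 = 19)
W(K) = 95 (W(K) = 5*19 = 95)
r = 219997/4 (r = 9 + ((-1 - 1*5) + 95*5)²/4 = 9 + ((-1 - 5) + 475)²/4 = 9 + (-6 + 475)²/4 = 9 + (¼)*469² = 9 + (¼)*219961 = 9 + 219961/4 = 219997/4 ≈ 54999.)
v(T) = (219997/4 + T)² (v(T) = (T + 219997/4)² = (219997/4 + T)²)
v(153)/(-75694) = ((219997 + 4*153)²/16)/(-75694) = ((219997 + 612)²/16)*(-1/75694) = ((1/16)*220609²)*(-1/75694) = ((1/16)*48668330881)*(-1/75694) = (48668330881/16)*(-1/75694) = -48668330881/1211104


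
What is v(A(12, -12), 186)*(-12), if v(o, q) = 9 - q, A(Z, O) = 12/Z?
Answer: 2124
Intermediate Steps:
v(A(12, -12), 186)*(-12) = (9 - 1*186)*(-12) = (9 - 186)*(-12) = -177*(-12) = 2124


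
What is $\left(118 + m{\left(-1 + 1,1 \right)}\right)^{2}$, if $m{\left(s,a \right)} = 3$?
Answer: $14641$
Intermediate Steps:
$\left(118 + m{\left(-1 + 1,1 \right)}\right)^{2} = \left(118 + 3\right)^{2} = 121^{2} = 14641$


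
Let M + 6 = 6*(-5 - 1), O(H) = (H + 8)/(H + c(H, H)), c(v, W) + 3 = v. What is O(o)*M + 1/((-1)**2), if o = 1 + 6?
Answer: -619/11 ≈ -56.273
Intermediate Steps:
c(v, W) = -3 + v
o = 7
O(H) = (8 + H)/(-3 + 2*H) (O(H) = (H + 8)/(H + (-3 + H)) = (8 + H)/(-3 + 2*H))
M = -42 (M = -6 + 6*(-5 - 1) = -6 + 6*(-6) = -6 - 36 = -42)
O(o)*M + 1/((-1)**2) = ((8 + 7)/(-3 + 2*7))*(-42) + 1/((-1)**2) = (15/(-3 + 14))*(-42) + 1/1 = (15/11)*(-42) + 1 = -630/11 + 1 = -619/11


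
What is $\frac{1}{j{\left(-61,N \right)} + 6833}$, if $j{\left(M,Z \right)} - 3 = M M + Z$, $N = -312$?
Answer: $\frac{1}{10245} \approx 9.7609 \cdot 10^{-5}$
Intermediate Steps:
$j{\left(M,Z \right)} = 3 + Z + M^{2}$ ($j{\left(M,Z \right)} = 3 + \left(M M + Z\right) = 3 + \left(M^{2} + Z\right) = 3 + \left(Z + M^{2}\right) = 3 + Z + M^{2}$)
$\frac{1}{j{\left(-61,N \right)} + 6833} = \frac{1}{\left(3 - 312 + \left(-61\right)^{2}\right) + 6833} = \frac{1}{\left(3 - 312 + 3721\right) + 6833} = \frac{1}{3412 + 6833} = \frac{1}{10245}$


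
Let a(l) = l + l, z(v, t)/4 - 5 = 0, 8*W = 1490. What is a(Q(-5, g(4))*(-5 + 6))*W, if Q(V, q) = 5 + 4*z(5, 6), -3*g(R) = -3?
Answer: 63325/2 ≈ 31663.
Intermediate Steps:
W = 745/4 (W = (1/8)*1490 = 745/4 ≈ 186.25)
g(R) = 1 (g(R) = -1/3*(-3) = 1)
z(v, t) = 20 (z(v, t) = 20 + 4*0 = 20 + 0 = 20)
Q(V, q) = 85 (Q(V, q) = 5 + 4*20 = 5 + 80 = 85)
a(l) = 2*l
a(Q(-5, g(4))*(-5 + 6))*W = (2*(85*(-5 + 6)))*(745/4) = (2*(85*1))*(745/4) = (2*85)*(745/4) = 170*(745/4) = 63325/2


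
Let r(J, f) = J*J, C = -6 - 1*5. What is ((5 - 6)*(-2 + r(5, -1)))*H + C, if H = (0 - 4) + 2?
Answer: 35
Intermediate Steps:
C = -11 (C = -6 - 5 = -11)
r(J, f) = J**2
H = -2 (H = -4 + 2 = -2)
((5 - 6)*(-2 + r(5, -1)))*H + C = ((5 - 6)*(-2 + 5**2))*(-2) - 11 = -(-2 + 25)*(-2) - 11 = -1*23*(-2) - 11 = -23*(-2) - 11 = 46 - 11 = 35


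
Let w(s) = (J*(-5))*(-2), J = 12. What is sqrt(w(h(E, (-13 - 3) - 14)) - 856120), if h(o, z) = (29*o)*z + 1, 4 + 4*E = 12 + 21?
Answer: 40*I*sqrt(535) ≈ 925.2*I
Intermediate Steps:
E = 29/4 (E = -1 + (12 + 21)/4 = -1 + (1/4)*33 = -1 + 33/4 = 29/4 ≈ 7.2500)
h(o, z) = 1 + 29*o*z (h(o, z) = 29*o*z + 1 = 1 + 29*o*z)
w(s) = 120 (w(s) = (12*(-5))*(-2) = -60*(-2) = 120)
sqrt(w(h(E, (-13 - 3) - 14)) - 856120) = sqrt(120 - 856120) = sqrt(-856000) = 40*I*sqrt(535)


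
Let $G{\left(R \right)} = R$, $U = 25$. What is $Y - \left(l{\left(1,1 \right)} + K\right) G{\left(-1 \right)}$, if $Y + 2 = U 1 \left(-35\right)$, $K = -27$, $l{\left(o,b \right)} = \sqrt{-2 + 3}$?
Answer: $-903$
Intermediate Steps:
$l{\left(o,b \right)} = 1$ ($l{\left(o,b \right)} = \sqrt{1} = 1$)
$Y = -877$ ($Y = -2 + 25 \cdot 1 \left(-35\right) = -2 + 25 \left(-35\right) = -2 - 875 = -877$)
$Y - \left(l{\left(1,1 \right)} + K\right) G{\left(-1 \right)} = -877 - \left(1 - 27\right) \left(-1\right) = -877 - \left(-26\right) \left(-1\right) = -877 - 26 = -903$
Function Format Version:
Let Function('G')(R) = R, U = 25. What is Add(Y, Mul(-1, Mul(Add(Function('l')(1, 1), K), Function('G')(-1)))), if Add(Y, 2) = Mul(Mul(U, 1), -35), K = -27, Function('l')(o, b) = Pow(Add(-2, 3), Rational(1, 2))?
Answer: -903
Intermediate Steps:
Function('l')(o, b) = 1 (Function('l')(o, b) = Pow(1, Rational(1, 2)) = 1)
Y = -877 (Y = Add(-2, Mul(Mul(25, 1), -35)) = Add(-2, Mul(25, -35)) = Add(-2, -875) = -877)
Add(Y, Mul(-1, Mul(Add(Function('l')(1, 1), K), Function('G')(-1)))) = Add(-877, Mul(-1, Mul(Add(1, -27), -1))) = Add(-877, Mul(-1, Mul(-26, -1))) = Add(-877, Mul(-1, 26)) = Add(-877, -26) = -903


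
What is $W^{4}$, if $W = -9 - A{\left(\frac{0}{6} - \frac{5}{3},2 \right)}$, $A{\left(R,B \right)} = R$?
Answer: $\frac{234256}{81} \approx 2892.1$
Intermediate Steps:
$W = - \frac{22}{3}$ ($W = -9 - \left(\frac{0}{6} - \frac{5}{3}\right) = -9 - \left(0 \cdot \frac{1}{6} - \frac{5}{3}\right) = -9 - \left(0 - \frac{5}{3}\right) = -9 - - \frac{5}{3} = -9 + \frac{5}{3} = - \frac{22}{3} \approx -7.3333$)
$W^{4} = \left(- \frac{22}{3}\right)^{4} = \frac{234256}{81}$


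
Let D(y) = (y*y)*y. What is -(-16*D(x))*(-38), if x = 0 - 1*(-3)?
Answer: -16416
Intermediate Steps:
x = 3 (x = 0 + 3 = 3)
D(y) = y**3 (D(y) = y**2*y = y**3)
-(-16*D(x))*(-38) = -(-16*3**3)*(-38) = -(-16*27)*(-38) = -(-432)*(-38) = -1*16416 = -16416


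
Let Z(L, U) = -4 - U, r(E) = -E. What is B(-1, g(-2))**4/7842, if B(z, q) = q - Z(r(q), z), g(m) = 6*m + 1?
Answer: 2048/3921 ≈ 0.52232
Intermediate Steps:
g(m) = 1 + 6*m
B(z, q) = 4 + q + z (B(z, q) = q - (-4 - z) = q + (4 + z) = 4 + q + z)
B(-1, g(-2))**4/7842 = (4 + (1 + 6*(-2)) - 1)**4/7842 = (4 + (1 - 12) - 1)**4*(1/7842) = (4 - 11 - 1)**4*(1/7842) = (-8)**4*(1/7842) = 4096*(1/7842) = 2048/3921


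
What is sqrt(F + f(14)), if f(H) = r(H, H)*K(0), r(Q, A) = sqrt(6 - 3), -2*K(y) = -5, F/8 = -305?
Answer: sqrt(-9760 + 10*sqrt(3))/2 ≈ 49.352*I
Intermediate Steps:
F = -2440 (F = 8*(-305) = -2440)
K(y) = 5/2 (K(y) = -1/2*(-5) = 5/2)
r(Q, A) = sqrt(3)
f(H) = 5*sqrt(3)/2 (f(H) = sqrt(3)*(5/2) = 5*sqrt(3)/2)
sqrt(F + f(14)) = sqrt(-2440 + 5*sqrt(3)/2)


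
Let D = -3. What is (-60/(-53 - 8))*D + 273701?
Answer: 16695581/61 ≈ 2.7370e+5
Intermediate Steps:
(-60/(-53 - 8))*D + 273701 = (-60/(-53 - 8))*(-3) + 273701 = (-60/(-61))*(-3) + 273701 = -1/61*(-60)*(-3) + 273701 = (60/61)*(-3) + 273701 = -180/61 + 273701 = 16695581/61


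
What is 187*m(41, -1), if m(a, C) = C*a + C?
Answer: -7854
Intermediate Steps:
m(a, C) = C + C*a
187*m(41, -1) = 187*(-(1 + 41)) = 187*(-1*42) = 187*(-42) = -7854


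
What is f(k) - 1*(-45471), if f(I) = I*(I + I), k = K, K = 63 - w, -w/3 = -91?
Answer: 133671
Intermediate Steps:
w = 273 (w = -3*(-91) = 273)
K = -210 (K = 63 - 1*273 = 63 - 273 = -210)
k = -210
f(I) = 2*I² (f(I) = I*(2*I) = 2*I²)
f(k) - 1*(-45471) = 2*(-210)² - 1*(-45471) = 2*44100 + 45471 = 88200 + 45471 = 133671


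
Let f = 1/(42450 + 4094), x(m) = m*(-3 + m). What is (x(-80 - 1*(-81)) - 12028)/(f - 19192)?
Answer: 559924320/893272447 ≈ 0.62682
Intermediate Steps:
f = 1/46544 ≈ 2.1485e-5
(x(-80 - 1*(-81)) - 12028)/(f - 19192) = ((-80 - 1*(-81))*(-3 + (-80 - 1*(-81))) - 12028)/(1/46544 - 19192) = ((-80 + 81)*(-3 + (-80 + 81)) - 12028)/(-893272447/46544) = (1*(-3 + 1) - 12028)*(-46544/893272447) = (1*(-2) - 12028)*(-46544/893272447) = (-2 - 12028)*(-46544/893272447) = -12030*(-46544/893272447) = 559924320/893272447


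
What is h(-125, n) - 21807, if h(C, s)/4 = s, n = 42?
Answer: -21639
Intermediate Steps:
h(C, s) = 4*s
h(-125, n) - 21807 = 4*42 - 21807 = 168 - 21807 = -21639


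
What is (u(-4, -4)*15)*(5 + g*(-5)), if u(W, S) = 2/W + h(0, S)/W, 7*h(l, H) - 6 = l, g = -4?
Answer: -1875/7 ≈ -267.86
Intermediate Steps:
h(l, H) = 6/7 + l/7
u(W, S) = 20/(7*W) (u(W, S) = 2/W + (6/7 + (⅐)*0)/W = 2/W + (6/7 + 0)/W = 2/W + 6/(7*W) = 20/(7*W))
(u(-4, -4)*15)*(5 + g*(-5)) = (((20/7)/(-4))*15)*(5 - 4*(-5)) = (((20/7)*(-¼))*15)*(5 + 20) = -5/7*15*25 = -75/7*25 = -1875/7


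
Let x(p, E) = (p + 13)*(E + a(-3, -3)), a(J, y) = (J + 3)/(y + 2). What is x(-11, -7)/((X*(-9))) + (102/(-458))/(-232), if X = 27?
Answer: 756185/12910104 ≈ 0.058573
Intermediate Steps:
a(J, y) = (3 + J)/(2 + y)
x(p, E) = E*(13 + p) (x(p, E) = (p + 13)*(E + (3 - 3)/(2 - 3)) = (13 + p)*(E + 0/(-1)) = (13 + p)*(E - 1*0) = (13 + p)*(E + 0) = (13 + p)*E = E*(13 + p))
x(-11, -7)/((X*(-9))) + (102/(-458))/(-232) = (-7*(13 - 11))/((27*(-9))) + (102/(-458))/(-232) = -7*2/(-243) + (102*(-1/458))*(-1/232) = -14*(-1/243) - 51/229*(-1/232) = 14/243 + 51/53128 = 756185/12910104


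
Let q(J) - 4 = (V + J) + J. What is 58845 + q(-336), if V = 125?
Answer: 58302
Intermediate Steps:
q(J) = 129 + 2*J (q(J) = 4 + ((125 + J) + J) = 4 + (125 + 2*J) = 129 + 2*J)
58845 + q(-336) = 58845 + (129 + 2*(-336)) = 58845 + (129 - 672) = 58845 - 543 = 58302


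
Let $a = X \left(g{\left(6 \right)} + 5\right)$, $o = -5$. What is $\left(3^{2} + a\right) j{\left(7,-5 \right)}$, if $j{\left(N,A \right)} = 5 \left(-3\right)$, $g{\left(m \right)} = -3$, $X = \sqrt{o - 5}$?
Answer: $-135 - 30 i \sqrt{10} \approx -135.0 - 94.868 i$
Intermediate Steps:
$X = i \sqrt{10}$ ($X = \sqrt{-5 - 5} = \sqrt{-10} = i \sqrt{10} \approx 3.1623 i$)
$j{\left(N,A \right)} = -15$
$a = 2 i \sqrt{10}$ ($a = i \sqrt{10} \left(-3 + 5\right) = i \sqrt{10} \cdot 2 = 2 i \sqrt{10} \approx 6.3246 i$)
$\left(3^{2} + a\right) j{\left(7,-5 \right)} = \left(3^{2} + 2 i \sqrt{10}\right) \left(-15\right) = \left(9 + 2 i \sqrt{10}\right) \left(-15\right) = -135 - 30 i \sqrt{10}$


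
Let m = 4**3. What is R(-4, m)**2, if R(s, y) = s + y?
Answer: 3600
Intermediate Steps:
m = 64
R(-4, m)**2 = (-4 + 64)**2 = 60**2 = 3600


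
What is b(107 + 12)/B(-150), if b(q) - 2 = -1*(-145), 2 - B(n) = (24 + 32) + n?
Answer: 49/32 ≈ 1.5313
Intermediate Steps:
B(n) = -54 - n (B(n) = 2 - ((24 + 32) + n) = 2 - (56 + n) = 2 + (-56 - n) = -54 - n)
b(q) = 147 (b(q) = 2 - 1*(-145) = 2 + 145 = 147)
b(107 + 12)/B(-150) = 147/(-54 - 1*(-150)) = 147/(-54 + 150) = 147/96 = 147*(1/96) = 49/32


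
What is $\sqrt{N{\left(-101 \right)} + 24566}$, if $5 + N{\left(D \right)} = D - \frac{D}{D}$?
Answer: $\sqrt{24459} \approx 156.39$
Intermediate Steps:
$N{\left(D \right)} = -6 + D$ ($N{\left(D \right)} = -5 + \left(D - \frac{D}{D}\right) = -5 + \left(D - 1\right) = -5 + \left(-1 + D\right) = -6 + D$)
$\sqrt{N{\left(-101 \right)} + 24566} = \sqrt{\left(-6 - 101\right) + 24566} = \sqrt{-107 + 24566} = \sqrt{24459}$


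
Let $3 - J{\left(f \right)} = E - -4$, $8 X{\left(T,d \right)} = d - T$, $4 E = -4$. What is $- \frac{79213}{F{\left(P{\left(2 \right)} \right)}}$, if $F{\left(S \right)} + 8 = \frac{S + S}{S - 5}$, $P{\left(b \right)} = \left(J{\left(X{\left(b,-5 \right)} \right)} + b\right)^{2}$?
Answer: $\frac{79213}{16} \approx 4950.8$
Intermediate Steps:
$E = -1$ ($E = \frac{1}{4} \left(-4\right) = -1$)
$X{\left(T,d \right)} = - \frac{T}{8} + \frac{d}{8}$ ($X{\left(T,d \right)} = \frac{d - T}{8} = - \frac{T}{8} + \frac{d}{8}$)
$J{\left(f \right)} = 0$ ($J{\left(f \right)} = 3 - \left(-1 - -4\right) = 3 - \left(-1 + 4\right) = 3 - 3 = 0$)
$P{\left(b \right)} = b^{2}$ ($P{\left(b \right)} = \left(0 + b\right)^{2} = b^{2}$)
$F{\left(S \right)} = -8 + \frac{2 S}{-5 + S}$ ($F{\left(S \right)} = -8 + \frac{S + S}{S - 5} = -8 + \frac{2 S}{-5 + S}$)
$- \frac{79213}{F{\left(P{\left(2 \right)} \right)}} = - \frac{79213}{2 \frac{1}{-5 + 2^{2}} \left(20 - 3 \cdot 2^{2}\right)} = - \frac{79213}{2 \frac{1}{-5 + 4} \left(20 - 12\right)} = - \frac{79213}{2 \frac{1}{-1} \left(20 - 12\right)} = - \frac{79213}{2 \left(-1\right) 8} = - \frac{79213}{-16} = \left(-79213\right) \left(- \frac{1}{16}\right) = \frac{79213}{16}$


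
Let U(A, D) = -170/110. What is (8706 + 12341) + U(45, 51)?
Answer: 231500/11 ≈ 21045.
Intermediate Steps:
U(A, D) = -17/11 (U(A, D) = -170*1/110 = -17/11)
(8706 + 12341) + U(45, 51) = (8706 + 12341) - 17/11 = 21047 - 17/11 = 231500/11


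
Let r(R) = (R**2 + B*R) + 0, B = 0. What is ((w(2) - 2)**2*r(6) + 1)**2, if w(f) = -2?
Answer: 332929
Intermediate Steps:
r(R) = R**2 (r(R) = (R**2 + 0*R) + 0 = (R**2 + 0) + 0 = R**2 + 0 = R**2)
((w(2) - 2)**2*r(6) + 1)**2 = ((-2 - 2)**2*6**2 + 1)**2 = ((-4)**2*36 + 1)**2 = (16*36 + 1)**2 = (576 + 1)**2 = 577**2 = 332929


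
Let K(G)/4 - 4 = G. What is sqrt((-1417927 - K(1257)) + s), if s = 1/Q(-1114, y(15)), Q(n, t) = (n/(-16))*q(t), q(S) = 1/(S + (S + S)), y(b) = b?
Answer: I*sqrt(441475129259)/557 ≈ 1192.9*I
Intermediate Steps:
K(G) = 16 + 4*G
q(S) = 1/(3*S) (q(S) = 1/(S + 2*S) = 1/(3*S))
Q(n, t) = -n/(48*t) (Q(n, t) = (n/(-16))*(1/(3*t)) = (n*(-1/16))*(1/(3*t)) = (-n/16)*(1/(3*t)) = -n/(48*t))
s = 360/557 (s = 1/(-1/48*(-1114)/15) = 1/(-1/48*(-1114)*1/15) = 1/(557/360) = 360/557 ≈ 0.64632)
sqrt((-1417927 - K(1257)) + s) = sqrt((-1417927 - (16 + 4*1257)) + 360/557) = sqrt((-1417927 - (16 + 5028)) + 360/557) = sqrt((-1417927 - 1*5044) + 360/557) = sqrt((-1417927 - 5044) + 360/557) = sqrt(-1422971 + 360/557) = sqrt(-792594487/557) = I*sqrt(441475129259)/557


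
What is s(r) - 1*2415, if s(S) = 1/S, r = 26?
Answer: -62789/26 ≈ -2415.0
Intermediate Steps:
s(r) - 1*2415 = 1/26 - 1*2415 = 1/26 - 2415 = -62789/26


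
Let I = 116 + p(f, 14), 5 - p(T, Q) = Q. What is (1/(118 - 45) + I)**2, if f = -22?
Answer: 61027344/5329 ≈ 11452.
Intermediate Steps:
p(T, Q) = 5 - Q
I = 107 (I = 116 + (5 - 1*14) = 116 + (5 - 14) = 116 - 9 = 107)
(1/(118 - 45) + I)**2 = (1/(118 - 45) + 107)**2 = (1/73 + 107)**2 = (7812/73)**2 = 61027344/5329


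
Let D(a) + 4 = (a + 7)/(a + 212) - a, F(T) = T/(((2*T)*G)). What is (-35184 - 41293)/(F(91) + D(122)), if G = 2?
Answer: 51086636/83743 ≈ 610.04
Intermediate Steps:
F(T) = ¼ (F(T) = T/(((2*T)*2)) = T/((4*T)) = T*(1/(4*T)) = ¼)
D(a) = -4 - a + (7 + a)/(212 + a) (D(a) = -4 + ((a + 7)/(a + 212) - a) = -4 + ((7 + a)/(212 + a) - a) = -4 + (-a + (7 + a)/(212 + a)) = -4 - a + (7 + a)/(212 + a))
(-35184 - 41293)/(F(91) + D(122)) = (-35184 - 41293)/(¼ + (-841 - 1*122² - 215*122)/(212 + 122)) = -76477/(¼ + (-841 - 1*14884 - 26230)/334) = -76477/(¼ + (-841 - 14884 - 26230)/334) = -76477/(¼ + (1/334)*(-41955)) = -76477/(¼ - 41955/334) = -76477/(-83743/668) = -76477*(-668/83743) = 51086636/83743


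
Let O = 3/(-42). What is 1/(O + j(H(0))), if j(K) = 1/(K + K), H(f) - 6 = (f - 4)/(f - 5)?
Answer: 476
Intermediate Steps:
H(f) = 6 + (-4 + f)/(-5 + f) (H(f) = 6 + (f - 4)/(f - 5) = 6 + (-4 + f)/(-5 + f))
j(K) = 1/(2*K)
O = -1/14 (O = -1/42*3 = -1/14 ≈ -0.071429)
1/(O + j(H(0))) = 1/(-1/14 + 1/(2*(((-34 + 7*0)/(-5 + 0))))) = 1/(-1/14 + 1/(2*(((-34 + 0)/(-5))))) = 1/(-1/14 + 1/(2*((-1/5*(-34))))) = 1/(-1/14 + 1/(2*(34/5))) = 1/(-1/14 + (1/2)*(5/34)) = 1/(-1/14 + 5/68) = 1/(1/476) = 476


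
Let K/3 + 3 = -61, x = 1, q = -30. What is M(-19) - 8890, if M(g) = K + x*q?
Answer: -9112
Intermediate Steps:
K = -192 (K = -9 + 3*(-61) = -9 - 183 = -192)
M(g) = -222 (M(g) = -192 + 1*(-30) = -192 - 30 = -222)
M(-19) - 8890 = -222 - 8890 = -9112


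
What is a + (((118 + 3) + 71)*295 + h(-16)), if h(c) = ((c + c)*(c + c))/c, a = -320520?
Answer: -263944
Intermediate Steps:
h(c) = 4*c (h(c) = ((2*c)*(2*c))/c = (4*c²)/c = 4*c)
a + (((118 + 3) + 71)*295 + h(-16)) = -320520 + (((118 + 3) + 71)*295 + 4*(-16)) = -320520 + ((121 + 71)*295 - 64) = -320520 + (192*295 - 64) = -320520 + (56640 - 64) = -320520 + 56576 = -263944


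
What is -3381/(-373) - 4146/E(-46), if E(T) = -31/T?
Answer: -71032257/11563 ≈ -6143.1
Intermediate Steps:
-3381/(-373) - 4146/E(-46) = -3381/(-373) - 4146/((-31/(-46))) = -3381*(-1/373) - 4146/((-31*(-1/46))) = 3381/373 - 4146/31/46 = 3381/373 - 4146*46/31 = 3381/373 - 190716/31 = -71032257/11563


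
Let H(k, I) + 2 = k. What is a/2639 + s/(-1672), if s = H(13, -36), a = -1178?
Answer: -181695/401128 ≈ -0.45296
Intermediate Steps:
H(k, I) = -2 + k
s = 11 (s = -2 + 13 = 11)
a/2639 + s/(-1672) = -1178/2639 + 11/(-1672) = -1178*1/2639 + 11*(-1/1672) = -1178/2639 - 1/152 = -181695/401128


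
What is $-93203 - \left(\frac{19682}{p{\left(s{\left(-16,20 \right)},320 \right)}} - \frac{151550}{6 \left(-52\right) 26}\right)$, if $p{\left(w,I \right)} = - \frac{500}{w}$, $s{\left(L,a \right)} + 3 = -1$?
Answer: $- \frac{47343223067}{507000} \approx -93379.0$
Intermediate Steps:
$s{\left(L,a \right)} = -4$ ($s{\left(L,a \right)} = -3 - 1 = -4$)
$-93203 - \left(\frac{19682}{p{\left(s{\left(-16,20 \right)},320 \right)}} - \frac{151550}{6 \left(-52\right) 26}\right) = -93203 - \left(\frac{19682}{\left(-500\right) \frac{1}{-4}} - \frac{151550}{6 \left(-52\right) 26}\right) = -93203 - \left(\frac{19682}{\left(-500\right) \left(- \frac{1}{4}\right)} - \frac{151550}{\left(-312\right) 26}\right) = -93203 - \left(\frac{19682}{125} - \frac{151550}{-8112}\right) = -93203 - \left(19682 \cdot \frac{1}{125} - - \frac{75775}{4056}\right) = -93203 - \left(\frac{19682}{125} + \frac{75775}{4056}\right) = -93203 - \frac{89302067}{507000} = - \frac{47343223067}{507000}$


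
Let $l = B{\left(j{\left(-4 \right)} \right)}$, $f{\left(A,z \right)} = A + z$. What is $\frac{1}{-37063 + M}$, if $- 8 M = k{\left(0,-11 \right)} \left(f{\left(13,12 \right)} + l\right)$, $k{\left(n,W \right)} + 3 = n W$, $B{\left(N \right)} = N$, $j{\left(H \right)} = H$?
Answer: $- \frac{8}{296441} \approx -2.6987 \cdot 10^{-5}$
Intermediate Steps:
$k{\left(n,W \right)} = -3 + W n$ ($k{\left(n,W \right)} = -3 + n W = -3 + W n$)
$l = -4$
$M = \frac{63}{8}$ ($M = - \frac{\left(-3 - 0\right) \left(\left(13 + 12\right) - 4\right)}{8} = - \frac{\left(-3 + 0\right) \left(25 - 4\right)}{8} = - \frac{\left(-3\right) 21}{8} = \left(- \frac{1}{8}\right) \left(-63\right) = \frac{63}{8} \approx 7.875$)
$\frac{1}{-37063 + M} = \frac{1}{-37063 + \frac{63}{8}} = \frac{1}{- \frac{296441}{8}} = - \frac{8}{296441}$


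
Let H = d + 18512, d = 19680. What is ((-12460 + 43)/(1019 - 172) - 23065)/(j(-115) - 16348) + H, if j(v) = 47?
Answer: 527334468296/13806947 ≈ 38193.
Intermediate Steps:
H = 38192 (H = 19680 + 18512 = 38192)
((-12460 + 43)/(1019 - 172) - 23065)/(j(-115) - 16348) + H = ((-12460 + 43)/(1019 - 172) - 23065)/(47 - 16348) + 38192 = (-12417/847 - 23065)/(-16301) + 38192 = (-12417*1/847 - 23065)*(-1/16301) + 38192 = (-12417/847 - 23065)*(-1/16301) + 38192 = -19548472/847*(-1/16301) + 38192 = 19548472/13806947 + 38192 = 527334468296/13806947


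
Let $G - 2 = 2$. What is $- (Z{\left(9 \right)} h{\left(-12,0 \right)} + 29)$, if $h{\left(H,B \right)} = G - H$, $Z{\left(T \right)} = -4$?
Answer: $35$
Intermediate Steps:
$G = 4$ ($G = 2 + 2 = 4$)
$h{\left(H,B \right)} = 4 - H$
$- (Z{\left(9 \right)} h{\left(-12,0 \right)} + 29) = - (- 4 \left(4 - -12\right) + 29) = - (- 4 \left(4 + 12\right) + 29) = - (\left(-4\right) 16 + 29) = - (-64 + 29) = \left(-1\right) \left(-35\right) = 35$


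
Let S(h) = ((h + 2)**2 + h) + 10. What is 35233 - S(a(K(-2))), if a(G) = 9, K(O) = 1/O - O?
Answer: 35093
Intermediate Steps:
S(h) = 10 + h + (2 + h)**2 (S(h) = ((2 + h)**2 + h) + 10 = (h + (2 + h)**2) + 10 = 10 + h + (2 + h)**2)
35233 - S(a(K(-2))) = 35233 - (10 + 9 + (2 + 9)**2) = 35233 - (10 + 9 + 11**2) = 35233 - (10 + 9 + 121) = 35233 - 1*140 = 35233 - 140 = 35093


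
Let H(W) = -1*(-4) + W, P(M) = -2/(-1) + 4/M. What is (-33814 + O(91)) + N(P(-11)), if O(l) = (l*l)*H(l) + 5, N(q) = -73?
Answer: 752813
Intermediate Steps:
P(M) = 2 + 4/M (P(M) = -2*(-1) + 4/M = 2 + 4/M)
H(W) = 4 + W
O(l) = 5 + l**2*(4 + l) (O(l) = (l*l)*(4 + l) + 5 = l**2*(4 + l) + 5 = 5 + l**2*(4 + l))
(-33814 + O(91)) + N(P(-11)) = (-33814 + (5 + 91**2*(4 + 91))) - 73 = (-33814 + (5 + 8281*95)) - 73 = (-33814 + (5 + 786695)) - 73 = (-33814 + 786700) - 73 = 752886 - 73 = 752813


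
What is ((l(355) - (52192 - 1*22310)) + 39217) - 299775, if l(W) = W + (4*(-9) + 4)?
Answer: -290117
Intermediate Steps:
l(W) = -32 + W (l(W) = W + (-36 + 4) = W - 32 = -32 + W)
((l(355) - (52192 - 1*22310)) + 39217) - 299775 = (((-32 + 355) - (52192 - 1*22310)) + 39217) - 299775 = ((323 - (52192 - 22310)) + 39217) - 299775 = ((323 - 1*29882) + 39217) - 299775 = ((323 - 29882) + 39217) - 299775 = (-29559 + 39217) - 299775 = 9658 - 299775 = -290117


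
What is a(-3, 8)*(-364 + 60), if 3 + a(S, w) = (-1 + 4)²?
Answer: -1824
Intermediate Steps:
a(S, w) = 6 (a(S, w) = -3 + (-1 + 4)² = -3 + 3² = -3 + 9 = 6)
a(-3, 8)*(-364 + 60) = 6*(-364 + 60) = 6*(-304) = -1824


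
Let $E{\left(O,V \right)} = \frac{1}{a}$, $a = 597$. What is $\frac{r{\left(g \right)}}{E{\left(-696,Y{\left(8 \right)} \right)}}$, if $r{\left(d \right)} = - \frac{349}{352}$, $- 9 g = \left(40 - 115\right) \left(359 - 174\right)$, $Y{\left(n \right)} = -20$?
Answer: $- \frac{208353}{352} \approx -591.91$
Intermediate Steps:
$E{\left(O,V \right)} = \frac{1}{597}$
$g = \frac{4625}{3}$ ($g = - \frac{\left(40 - 115\right) \left(359 - 174\right)}{9} = - \frac{\left(-75\right) 185}{9} = \left(- \frac{1}{9}\right) \left(-13875\right) = \frac{4625}{3} \approx 1541.7$)
$r{\left(d \right)} = - \frac{349}{352}$ ($r{\left(d \right)} = \left(-349\right) \frac{1}{352} = - \frac{349}{352}$)
$\frac{r{\left(g \right)}}{E{\left(-696,Y{\left(8 \right)} \right)}} = - \frac{349 \frac{1}{\frac{1}{597}}}{352} = \left(- \frac{349}{352}\right) 597 = - \frac{208353}{352}$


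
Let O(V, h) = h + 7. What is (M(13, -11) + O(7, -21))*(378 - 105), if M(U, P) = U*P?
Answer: -42861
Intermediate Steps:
M(U, P) = P*U
O(V, h) = 7 + h
(M(13, -11) + O(7, -21))*(378 - 105) = (-11*13 + (7 - 21))*(378 - 105) = (-143 - 14)*273 = -157*273 = -42861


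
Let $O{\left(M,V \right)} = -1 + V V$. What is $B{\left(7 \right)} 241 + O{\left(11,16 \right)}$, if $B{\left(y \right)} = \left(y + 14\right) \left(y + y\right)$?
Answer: $71109$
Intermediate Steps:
$O{\left(M,V \right)} = -1 + V^{2}$
$B{\left(y \right)} = 2 y \left(14 + y\right)$ ($B{\left(y \right)} = \left(14 + y\right) 2 y = 2 y \left(14 + y\right)$)
$B{\left(7 \right)} 241 + O{\left(11,16 \right)} = 2 \cdot 7 \left(14 + 7\right) 241 - \left(1 - 16^{2}\right) = 2 \cdot 7 \cdot 21 \cdot 241 + \left(-1 + 256\right) = 294 \cdot 241 + 255 = 70854 + 255 = 71109$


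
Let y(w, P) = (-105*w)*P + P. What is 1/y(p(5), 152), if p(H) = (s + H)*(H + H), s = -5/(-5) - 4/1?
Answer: -1/319048 ≈ -3.1343e-6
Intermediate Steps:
s = -3 (s = -5*(-1/5) - 4*1 = 1 - 4 = -3)
p(H) = 2*H*(-3 + H) (p(H) = (-3 + H)*(H + H) = (-3 + H)*(2*H) = 2*H*(-3 + H))
y(w, P) = P - 105*P*w (y(w, P) = -105*P*w + P = P - 105*P*w)
1/y(p(5), 152) = 1/(152*(1 - 210*5*(-3 + 5))) = 1/(152*(1 - 210*5*2)) = 1/(152*(1 - 105*20)) = 1/(152*(1 - 2100)) = 1/(152*(-2099)) = 1/(-319048) = -1/319048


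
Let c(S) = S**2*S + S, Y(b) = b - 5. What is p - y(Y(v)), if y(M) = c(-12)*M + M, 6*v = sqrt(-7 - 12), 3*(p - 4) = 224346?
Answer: 66091 + 1739*I*sqrt(19)/6 ≈ 66091.0 + 1263.4*I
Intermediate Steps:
p = 74786 (p = 4 + (1/3)*224346 = 4 + 74782 = 74786)
v = I*sqrt(19)/6 (v = sqrt(-7 - 12)/6 = sqrt(-19)/6 = (I*sqrt(19))/6 = I*sqrt(19)/6 ≈ 0.72648*I)
Y(b) = -5 + b
c(S) = S + S**3 (c(S) = S**3 + S = S + S**3)
y(M) = -1739*M (y(M) = (-12 + (-12)**3)*M + M = (-12 - 1728)*M + M = -1740*M + M = -1739*M)
p - y(Y(v)) = 74786 - (-1739)*(-5 + I*sqrt(19)/6) = 74786 - (8695 - 1739*I*sqrt(19)/6) = 74786 + (-8695 + 1739*I*sqrt(19)/6) = 66091 + 1739*I*sqrt(19)/6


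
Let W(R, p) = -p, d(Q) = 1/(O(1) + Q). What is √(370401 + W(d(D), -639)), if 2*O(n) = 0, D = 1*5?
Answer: 4*√23190 ≈ 609.13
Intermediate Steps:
D = 5
O(n) = 0 (O(n) = (½)*0 = 0)
d(Q) = 1/Q (d(Q) = 1/(0 + Q) = 1/Q)
√(370401 + W(d(D), -639)) = √(370401 - 1*(-639)) = √(370401 + 639) = √371040 = 4*√23190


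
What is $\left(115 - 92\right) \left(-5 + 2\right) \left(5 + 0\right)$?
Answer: $-345$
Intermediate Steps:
$\left(115 - 92\right) \left(-5 + 2\right) \left(5 + 0\right) = 23 \left(\left(-3\right) 5\right) = 23 \left(-15\right) = -345$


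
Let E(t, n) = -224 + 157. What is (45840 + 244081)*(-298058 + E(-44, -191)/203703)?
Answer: -17602643054491561/203703 ≈ -8.6413e+10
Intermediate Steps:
E(t, n) = -67
(45840 + 244081)*(-298058 + E(-44, -191)/203703) = (45840 + 244081)*(-298058 - 67/203703) = 289921*(-298058 - 67*1/203703) = 289921*(-298058 - 67/203703) = 289921*(-60715308841/203703) = -17602643054491561/203703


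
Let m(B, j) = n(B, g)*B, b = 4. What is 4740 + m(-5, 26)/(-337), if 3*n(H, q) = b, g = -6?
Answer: 4792160/1011 ≈ 4740.0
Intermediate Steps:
n(H, q) = 4/3 (n(H, q) = (⅓)*4 = 4/3)
m(B, j) = 4*B/3
4740 + m(-5, 26)/(-337) = 4740 + ((4/3)*(-5))/(-337) = 4740 - 20/3*(-1/337) = 4740 + 20/1011 = 4792160/1011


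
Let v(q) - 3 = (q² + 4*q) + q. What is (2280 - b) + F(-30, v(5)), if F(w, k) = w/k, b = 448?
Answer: 97066/53 ≈ 1831.4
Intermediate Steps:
v(q) = 3 + q² + 5*q (v(q) = 3 + ((q² + 4*q) + q) = 3 + (q² + 5*q) = 3 + q² + 5*q)
(2280 - b) + F(-30, v(5)) = (2280 - 1*448) - 30/(3 + 5² + 5*5) = (2280 - 448) - 30/(3 + 25 + 25) = 1832 - 30/53 = 97066/53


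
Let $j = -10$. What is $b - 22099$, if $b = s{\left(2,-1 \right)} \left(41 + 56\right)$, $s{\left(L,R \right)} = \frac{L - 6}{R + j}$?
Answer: $- \frac{242701}{11} \approx -22064.0$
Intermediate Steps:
$s{\left(L,R \right)} = \frac{-6 + L}{-10 + R}$ ($s{\left(L,R \right)} = \frac{L - 6}{R - 10} = \frac{-6 + L}{-10 + R}$)
$b = \frac{388}{11}$ ($b = \frac{-6 + 2}{-10 - 1} \left(41 + 56\right) = \frac{1}{-11} \left(-4\right) 97 = \left(- \frac{1}{11}\right) \left(-4\right) 97 = \frac{4}{11} \cdot 97 = \frac{388}{11} \approx 35.273$)
$b - 22099 = \frac{388}{11} - 22099 = - \frac{242701}{11}$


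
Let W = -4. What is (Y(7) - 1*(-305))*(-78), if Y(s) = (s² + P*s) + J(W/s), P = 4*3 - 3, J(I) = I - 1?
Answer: -226824/7 ≈ -32403.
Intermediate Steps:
J(I) = -1 + I
P = 9 (P = 12 - 3 = 9)
Y(s) = -1 + s² - 4/s + 9*s (Y(s) = (s² + 9*s) + (-1 - 4/s) = -1 + s² - 4/s + 9*s)
(Y(7) - 1*(-305))*(-78) = ((-1 + 7² - 4/7 + 9*7) - 1*(-305))*(-78) = ((-1 + 49 - 4*⅐ + 63) + 305)*(-78) = ((-1 + 49 - 4/7 + 63) + 305)*(-78) = (773/7 + 305)*(-78) = (2908/7)*(-78) = -226824/7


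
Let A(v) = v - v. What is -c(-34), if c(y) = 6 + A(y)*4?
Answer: -6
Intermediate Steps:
A(v) = 0
c(y) = 6 (c(y) = 6 + 0*4 = 6 + 0 = 6)
-c(-34) = -1*6 = -6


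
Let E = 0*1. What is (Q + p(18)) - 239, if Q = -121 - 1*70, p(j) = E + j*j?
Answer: -106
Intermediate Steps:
E = 0
p(j) = j**2 (p(j) = 0 + j*j = 0 + j**2 = j**2)
Q = -191 (Q = -121 - 70 = -191)
(Q + p(18)) - 239 = (-191 + 18**2) - 239 = (-191 + 324) - 239 = 133 - 239 = -106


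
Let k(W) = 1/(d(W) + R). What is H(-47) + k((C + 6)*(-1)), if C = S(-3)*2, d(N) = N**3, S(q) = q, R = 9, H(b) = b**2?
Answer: 19882/9 ≈ 2209.1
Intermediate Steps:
C = -6 (C = -3*2 = -6)
k(W) = 1/(9 + W**3) (k(W) = 1/(W**3 + 9) = 1/(9 + W**3))
H(-47) + k((C + 6)*(-1)) = (-47)**2 + 1/(9 + ((-6 + 6)*(-1))**3) = 2209 + 1/(9 + (0*(-1))**3) = 2209 + 1/(9 + 0**3) = 2209 + 1/(9 + 0) = 2209 + 1/9 = 19882/9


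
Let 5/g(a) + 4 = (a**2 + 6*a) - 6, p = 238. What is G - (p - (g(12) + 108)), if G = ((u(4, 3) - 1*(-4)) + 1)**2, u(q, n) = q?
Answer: -10089/206 ≈ -48.976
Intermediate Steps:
g(a) = 5/(-10 + a**2 + 6*a) (g(a) = 5/(-4 + ((a**2 + 6*a) - 6)) = 5/(-4 + (-6 + a**2 + 6*a)) = 5/(-10 + a**2 + 6*a))
G = 81 (G = ((4 - 1*(-4)) + 1)**2 = ((4 + 4) + 1)**2 = (8 + 1)**2 = 9**2 = 81)
G - (p - (g(12) + 108)) = 81 - (238 - (5/(-10 + 12**2 + 6*12) + 108)) = 81 - (238 - (5/(-10 + 144 + 72) + 108)) = 81 - (238 - (5/206 + 108)) = 81 - (238 - 1*22253/206) = 81 - (238 - 22253/206) = 81 - 1*26775/206 = 81 - 26775/206 = -10089/206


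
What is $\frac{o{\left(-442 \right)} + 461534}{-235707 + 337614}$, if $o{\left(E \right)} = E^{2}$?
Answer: $\frac{218966}{33969} \approx 6.4461$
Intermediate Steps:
$\frac{o{\left(-442 \right)} + 461534}{-235707 + 337614} = \frac{\left(-442\right)^{2} + 461534}{-235707 + 337614} = \frac{195364 + 461534}{101907} = 656898 \cdot \frac{1}{101907} = \frac{218966}{33969}$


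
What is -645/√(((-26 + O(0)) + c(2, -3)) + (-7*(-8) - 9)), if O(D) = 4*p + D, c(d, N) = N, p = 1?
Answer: -645*√22/22 ≈ -137.51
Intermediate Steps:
O(D) = 4 + D (O(D) = 4*1 + D = 4 + D)
-645/√(((-26 + O(0)) + c(2, -3)) + (-7*(-8) - 9)) = -645/√(((-26 + (4 + 0)) - 3) + (-7*(-8) - 9)) = -645/√(((-26 + 4) - 3) + (56 - 9)) = -645/√((-22 - 3) + 47) = -645/√(-25 + 47) = -645*√22/22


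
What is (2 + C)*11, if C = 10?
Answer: 132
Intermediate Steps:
(2 + C)*11 = (2 + 10)*11 = 12*11 = 132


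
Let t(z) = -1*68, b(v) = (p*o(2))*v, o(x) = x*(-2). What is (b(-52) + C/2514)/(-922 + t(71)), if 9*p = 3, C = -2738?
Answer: -85783/1244430 ≈ -0.068934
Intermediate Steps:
o(x) = -2*x
p = ⅓ (p = (⅑)*3 = ⅓ ≈ 0.33333)
b(v) = -4*v/3 (b(v) = ((-2*2)/3)*v = ((⅓)*(-4))*v = -4*v/3)
t(z) = -68
(b(-52) + C/2514)/(-922 + t(71)) = (-4/3*(-52) - 2738/2514)/(-922 - 68) = (208/3 - 2738*1/2514)/(-990) = (208/3 - 1369/1257)*(-1/990) = (85783/1257)*(-1/990) = -85783/1244430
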